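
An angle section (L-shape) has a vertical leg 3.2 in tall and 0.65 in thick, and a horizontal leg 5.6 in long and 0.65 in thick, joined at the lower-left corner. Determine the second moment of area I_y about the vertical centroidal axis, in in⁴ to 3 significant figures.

I_y ≈ 16.5 in⁴

Decompose the section into non-overlapping parts with the origin at the bottom-left of its bounding rectangle.
Vertical leg: 0.65 × 3.2, A = 2.08 in², x = 0.325 in, Ī = 0.073233 in⁴.
Horizontal leg (remainder): 4.95 × 0.65, A = 3.2175 in², x = 3.125 in, Ī = 6.5697 in⁴.
Centroid: x̄ = ΣA·x / ΣA = 2.0256 in.
Transfer each piece to the vertical centroidal axis using Ī + A·d² with d = x − 2.0256:
  vertical leg: d = -1.7006 in → contributes +6.0888 in⁴
  horizontal leg (remainder): d = 1.0994 in → contributes +10.459 in⁴
Total I = 16.547 in⁴.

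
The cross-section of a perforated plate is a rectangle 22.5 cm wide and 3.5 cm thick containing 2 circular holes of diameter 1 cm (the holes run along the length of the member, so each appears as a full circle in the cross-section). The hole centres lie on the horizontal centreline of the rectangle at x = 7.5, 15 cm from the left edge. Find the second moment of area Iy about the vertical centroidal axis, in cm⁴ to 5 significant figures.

Iy ≈ 3300.1 cm⁴

Break the section into simple shapes (no overlaps), measuring from the bottom-left corner of the bounding box.
Plate: 22.5 × 3.5, A = 78.75 cm², x = 11.25 cm, Ī = 3322.266 cm⁴.
Hole 1 (subtracted): ⌀1, A = 0.7853982 cm², x = 7.5 cm, Ī = 0.04908739 cm⁴.
Hole 2 (subtracted): ⌀1, A = 0.7853982 cm², x = 15 cm, Ī = 0.04908739 cm⁴.
By symmetry the centroid is at mid-width, x̄ = 11.25 cm.
Transfer each piece to the vertical centroidal axis using Ī + A·d² with d = x − 11.25:
  plate: d = 0 cm → contributes +3322.266 cm⁴
  hole 1: d = -3.75 cm → contributes −11.09375 cm⁴
  hole 2: d = 3.75 cm → contributes −11.09375 cm⁴
Total I = 3300.078 cm⁴.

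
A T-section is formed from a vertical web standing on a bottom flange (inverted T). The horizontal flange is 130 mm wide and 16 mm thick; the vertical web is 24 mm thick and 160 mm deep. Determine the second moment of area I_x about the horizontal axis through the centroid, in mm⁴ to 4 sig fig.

I_x ≈ 1.868 × 10⁷ mm⁴

Split into non-overlapping primitives; take the origin at the lower-left of the bounding box.
Flange: 130 × 16, A = 2 080 mm², y = 8 mm, Ī = 44373.3 mm⁴.
Web: 24 × 160, A = 3 840 mm², y = 96 mm, Ī = 8 192 000 mm⁴.
Centroid: ȳ = ΣA·y / ΣA = 65.0811 mm.
Transfer each piece to the horizontal axis through the centroid using Ī + A·d² with d = y − 65.0811:
  flange: d = -57.0811 mm → contributes +6 821 533 mm⁴
  web: d = 30.9189 mm → contributes +11 862 961 mm⁴
Total I = 18 684 494 mm⁴.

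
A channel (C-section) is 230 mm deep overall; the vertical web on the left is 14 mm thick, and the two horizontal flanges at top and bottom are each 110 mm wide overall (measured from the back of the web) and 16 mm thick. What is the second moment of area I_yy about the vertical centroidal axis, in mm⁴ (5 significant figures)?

I_yy ≈ 7.1676 × 10⁶ mm⁴

Treat the section as a set of non-overlapping primitives; coordinates are from the bounding-box lower-left.
Web: 14 × 230, A = 3 220 mm², x = 7 mm, Ī = 52593.33 mm⁴.
Top flange (beyond web): 96 × 16, A = 1 536 mm², x = 62 mm, Ī = 1 179 648 mm⁴.
Bottom flange (beyond web): 96 × 16, A = 1 536 mm², x = 62 mm, Ī = 1 179 648 mm⁴.
Centroid: x̄ = ΣA·x / ΣA = 33.85315 mm.
Transfer each piece to the vertical centroidal axis using Ī + A·d² with d = x − 33.85315:
  web: d = -26.85315 mm → contributes +2 374 508 mm⁴
  top flange (beyond web): d = 28.14685 mm → contributes +2 396 537 mm⁴
  bottom flange (beyond web): d = 28.14685 mm → contributes +2 396 537 mm⁴
Total I = 7 167 582 mm⁴.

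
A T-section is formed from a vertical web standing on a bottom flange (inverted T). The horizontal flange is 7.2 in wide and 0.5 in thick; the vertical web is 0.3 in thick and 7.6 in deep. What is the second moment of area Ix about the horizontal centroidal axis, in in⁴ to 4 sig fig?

Ix ≈ 33.95 in⁴

Decompose the section into non-overlapping parts with the origin at the bottom-left of its bounding rectangle.
Flange: 7.2 × 0.5, A = 3.6 in², y = 0.25 in, Ī = 0.075 in⁴.
Web: 0.3 × 7.6, A = 2.28 in², y = 4.3 in, Ī = 10.9744 in⁴.
Centroid: ȳ = ΣA·y / ΣA = 1.82041 in.
Transfer each piece to the horizontal centroidal axis using Ī + A·d² with d = y − 1.82041:
  flange: d = -1.57041 in → contributes +8.95325 in⁴
  web: d = 2.47959 in → contributes +24.9927 in⁴
Total I = 33.946 in⁴.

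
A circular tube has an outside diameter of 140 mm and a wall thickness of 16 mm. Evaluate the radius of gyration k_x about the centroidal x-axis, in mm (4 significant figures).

k_x ≈ 44.20 mm

Break the section into simple shapes (no overlaps), measuring from the bottom-left corner of the bounding box.
Outer circle: ⌀140, A = 15393.8 mm², y = 70 mm, Ī = 18 857 410 mm⁴.
Bore (subtracted): ⌀108, A = 9160.88 mm², y = 70 mm, Ī = 6 678 285 mm⁴.
By symmetry the centroid is at mid-height, ȳ = 70 mm.
All pieces are centred on the centroidal x-axis, so I = ΣĪ (holes subtracted) = 12 179 125 mm⁴.
Radius of gyration: k = √(I/A) = √(12 179 125 / 6232.92) = 44.2041 mm.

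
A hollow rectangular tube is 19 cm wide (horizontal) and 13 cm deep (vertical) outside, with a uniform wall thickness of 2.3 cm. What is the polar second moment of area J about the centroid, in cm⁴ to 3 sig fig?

J ≈ 8110 cm⁴

Decompose the section into non-overlapping parts with the origin at the bottom-left of its bounding rectangle.
Outer rectangle: 19 × 13, A = 247 cm², y = 6.5 cm, Ī = 3478.6 cm⁴.
Inner void (subtracted): 14.4 × 8.4, A = 120.96 cm², y = 6.5 cm, Ī = 711.24 cm⁴.
By symmetry the centroid is at mid-height, ȳ = 6.5 cm.
All pieces are centred on the centroidal x-axis, so I = ΣĪ (holes subtracted) = 2767.3 cm⁴.
Repeating about the centroidal y-axis gives I_y = 5340.4 cm⁴.
Polar second moment: J = I_x + I_y = 8107.7 cm⁴.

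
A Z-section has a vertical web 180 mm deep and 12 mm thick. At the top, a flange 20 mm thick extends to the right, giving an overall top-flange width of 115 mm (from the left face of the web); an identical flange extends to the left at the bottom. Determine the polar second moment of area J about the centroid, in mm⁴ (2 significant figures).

Treat the section as a set of non-overlapping primitives; coordinates are from the bounding-box lower-left.
Web: 12 × 180, A = 2 160 mm², y = 90 mm, Ī = 5 832 000 mm⁴.
Top flange (beyond web): 103 × 20, A = 2 060 mm², y = 170 mm, Ī = 68 667 mm⁴.
Bottom flange (beyond web): 103 × 20, A = 2 060 mm², y = 10 mm, Ī = 68 667 mm⁴.
Centroid: ȳ = ΣA·y / ΣA = 90 mm.
Transfer each piece to the centroidal x-axis using Ī + A·d² with d = y − 90:
  web: d = 0 mm → contributes +5 832 000 mm⁴
  top flange (beyond web): d = 80 mm → contributes +13 252 667 mm⁴
  bottom flange (beyond web): d = -80 mm → contributes +13 252 667 mm⁴
Total I = 32 337 333 mm⁴.
For the y-axis: x̄ = 109 mm.
Repeating about the centroidal y-axis gives I_y = 17 290 093 mm⁴.
Polar second moment: J = I_x + I_y = 49 627 427 mm⁴.

J ≈ 5.0 × 10⁷ mm⁴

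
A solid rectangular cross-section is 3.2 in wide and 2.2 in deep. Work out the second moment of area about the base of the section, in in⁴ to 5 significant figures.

The section: 3.2 × 2.2, A = 7.04 in², y = 1.1 in, Ī = 2.839467 in⁴.
Transfer it to the bottom edge using Ī + A·d² with d = y − 0:
  the section: d = 1.1 in → contributes +11.35787 in⁴
Total I = 11.35787 in⁴.

I_base ≈ 11.358 in⁴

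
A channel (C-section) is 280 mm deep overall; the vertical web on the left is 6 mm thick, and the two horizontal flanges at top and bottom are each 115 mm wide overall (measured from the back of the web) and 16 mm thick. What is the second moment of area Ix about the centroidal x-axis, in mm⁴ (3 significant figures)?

Ix ≈ 7.18 × 10⁷ mm⁴

Break the section into simple shapes (no overlaps), measuring from the bottom-left corner of the bounding box.
Web: 6 × 280, A = 1 680 mm², y = 140 mm, Ī = 10 976 000 mm⁴.
Top flange (beyond web): 109 × 16, A = 1 744 mm², y = 272 mm, Ī = 37 205 mm⁴.
Bottom flange (beyond web): 109 × 16, A = 1 744 mm², y = 8 mm, Ī = 37 205 mm⁴.
By symmetry the centroid is at mid-height, ȳ = 140 mm.
Transfer each piece to the centroidal x-axis using Ī + A·d² with d = y − 140:
  web: d = 0 mm → contributes +10 976 000 mm⁴
  top flange (beyond web): d = 132 mm → contributes +30 424 661 mm⁴
  bottom flange (beyond web): d = -132 mm → contributes +30 424 661 mm⁴
Total I = 71 825 323 mm⁴.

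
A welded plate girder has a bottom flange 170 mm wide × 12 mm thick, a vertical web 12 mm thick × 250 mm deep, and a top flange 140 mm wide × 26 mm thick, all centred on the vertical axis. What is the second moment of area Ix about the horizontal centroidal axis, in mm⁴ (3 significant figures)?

Split into non-overlapping primitives; take the origin at the lower-left of the bounding box.
Bottom plate: 170 × 12, A = 2 040 mm², y = 6 mm, Ī = 24 480 mm⁴.
Web plate: 12 × 250, A = 3 000 mm², y = 137 mm, Ī = 15 625 000 mm⁴.
Top plate: 140 × 26, A = 3 640 mm², y = 275 mm, Ī = 205 053 mm⁴.
Centroid: ȳ = ΣA·y / ΣA = 164.08 mm.
Transfer each piece to the horizontal centroidal axis using Ī + A·d² with d = y − 164.08:
  bottom plate: d = -158.08 mm → contributes +51 004 526 mm⁴
  web plate: d = -27.083 mm → contributes +17 825 458 mm⁴
  top plate: d = 110.92 mm → contributes +44 986 489 mm⁴
Total I = 113 816 474 mm⁴.

Ix ≈ 1.14 × 10⁸ mm⁴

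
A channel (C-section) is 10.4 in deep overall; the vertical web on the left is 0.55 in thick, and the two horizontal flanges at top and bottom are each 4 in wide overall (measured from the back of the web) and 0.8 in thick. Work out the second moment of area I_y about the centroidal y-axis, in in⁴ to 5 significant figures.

Decompose the section into non-overlapping parts with the origin at the bottom-left of its bounding rectangle.
Web: 0.55 × 10.4, A = 5.72 in², x = 0.275 in, Ī = 0.1441917 in⁴.
Top flange (beyond web): 3.45 × 0.8, A = 2.76 in², x = 2.275 in, Ī = 2.737575 in⁴.
Bottom flange (beyond web): 3.45 × 0.8, A = 2.76 in², x = 2.275 in, Ī = 2.737575 in⁴.
Centroid: x̄ = ΣA·x / ΣA = 1.257206 in.
Transfer each piece to the centroidal y-axis using Ī + A·d² with d = x − 1.257206:
  web: d = -0.9822064 in → contributes +5.662444 in⁴
  top flange (beyond web): d = 1.017794 in → contributes +5.596669 in⁴
  bottom flange (beyond web): d = 1.017794 in → contributes +5.596669 in⁴
Total I = 16.85578 in⁴.

I_y ≈ 16.856 in⁴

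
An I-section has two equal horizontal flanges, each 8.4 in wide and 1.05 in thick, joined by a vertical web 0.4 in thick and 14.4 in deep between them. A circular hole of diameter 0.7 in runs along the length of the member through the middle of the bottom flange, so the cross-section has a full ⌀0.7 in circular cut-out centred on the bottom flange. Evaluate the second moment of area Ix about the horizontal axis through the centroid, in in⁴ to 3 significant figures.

Ix ≈ 1130 in⁴

Decompose the section into non-overlapping parts with the origin at the bottom-left of its bounding rectangle.
Bottom flange: 8.4 × 1.05, A = 8.82 in², y = 0.525 in, Ī = 0.81034 in⁴.
Web: 0.4 × 14.4, A = 5.76 in², y = 8.25 in, Ī = 99.533 in⁴.
Top flange: 8.4 × 1.05, A = 8.82 in², y = 15.975 in, Ī = 0.81034 in⁴.
Hole (subtracted): ⌀0.7, A = 0.38485 in², y = 0.525 in, Ī = 0.011786 in⁴.
Centroid: ȳ = ΣA·y / ΣA = 8.3792 in.
Transfer each piece to the horizontal axis through the centroid using Ī + A·d² with d = y − 8.3792:
  bottom flange: d = -7.8542 in → contributes +544.9 in⁴
  web: d = -0.12917 in → contributes +99.629 in⁴
  top flange: d = 7.5958 in → contributes +509.69 in⁴
  hole: d = -7.8542 in → contributes −23.752 in⁴
Total I = 1130.5 in⁴.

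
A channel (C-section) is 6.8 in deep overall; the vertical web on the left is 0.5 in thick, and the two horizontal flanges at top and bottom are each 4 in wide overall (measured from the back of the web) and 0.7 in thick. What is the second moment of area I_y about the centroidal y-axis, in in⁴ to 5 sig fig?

I_y ≈ 13.102 in⁴

Treat the section as a set of non-overlapping primitives; coordinates are from the bounding-box lower-left.
Web: 0.5 × 6.8, A = 3.4 in², x = 0.25 in, Ī = 0.07083333 in⁴.
Top flange (beyond web): 3.5 × 0.7, A = 2.45 in², x = 2.25 in, Ī = 2.501042 in⁴.
Bottom flange (beyond web): 3.5 × 0.7, A = 2.45 in², x = 2.25 in, Ī = 2.501042 in⁴.
Centroid: x̄ = ΣA·x / ΣA = 1.430723 in.
Transfer each piece to the centroidal y-axis using Ī + A·d² with d = x − 1.430723:
  web: d = -1.180723 in → contributes +4.810796 in⁴
  top flange (beyond web): d = 0.8192771 in → contributes +4.145518 in⁴
  bottom flange (beyond web): d = 0.8192771 in → contributes +4.145518 in⁴
Total I = 13.10183 in⁴.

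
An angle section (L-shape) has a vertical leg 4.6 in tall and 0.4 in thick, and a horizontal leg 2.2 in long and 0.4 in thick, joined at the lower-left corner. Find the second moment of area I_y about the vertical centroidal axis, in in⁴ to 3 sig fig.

I_y ≈ 0.845 in⁴

Split into non-overlapping primitives; take the origin at the lower-left of the bounding box.
Vertical leg: 0.4 × 4.6, A = 1.84 in², x = 0.2 in, Ī = 0.024533 in⁴.
Horizontal leg (remainder): 1.8 × 0.4, A = 0.72 in², x = 1.3 in, Ī = 0.1944 in⁴.
Centroid: x̄ = ΣA·x / ΣA = 0.50938 in.
Transfer each piece to the vertical centroidal axis using Ī + A·d² with d = x − 0.50938:
  vertical leg: d = -0.30938 in → contributes +0.20065 in⁴
  horizontal leg (remainder): d = 0.79063 in → contributes +0.64446 in⁴
Total I = 0.84511 in⁴.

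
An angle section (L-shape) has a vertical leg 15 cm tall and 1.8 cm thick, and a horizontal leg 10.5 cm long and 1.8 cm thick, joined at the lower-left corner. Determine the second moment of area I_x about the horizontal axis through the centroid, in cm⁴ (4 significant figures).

Break the section into simple shapes (no overlaps), measuring from the bottom-left corner of the bounding box.
Vertical leg: 1.8 × 15, A = 27 cm², y = 7.5 cm, Ī = 506.25 cm⁴.
Horizontal leg (remainder): 8.7 × 1.8, A = 15.66 cm², y = 0.9 cm, Ī = 4.2282 cm⁴.
Centroid: ȳ = ΣA·y / ΣA = 5.07722 cm.
Transfer each piece to the horizontal axis through the centroid using Ī + A·d² with d = y − 5.07722:
  vertical leg: d = 2.42278 cm → contributes +664.737 cm⁴
  horizontal leg (remainder): d = -4.17722 cm → contributes +277.482 cm⁴
Total I = 942.218 cm⁴.

I_x ≈ 942.2 cm⁴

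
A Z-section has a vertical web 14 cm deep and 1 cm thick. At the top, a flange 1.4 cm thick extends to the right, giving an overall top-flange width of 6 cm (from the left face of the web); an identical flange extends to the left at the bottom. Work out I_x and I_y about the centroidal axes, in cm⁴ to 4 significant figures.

Decompose the section into non-overlapping parts with the origin at the bottom-left of its bounding rectangle.
Web: 1 × 14, A = 14 cm², y = 7 cm, Ī = 228.667 cm⁴.
Top flange (beyond web): 5 × 1.4, A = 7 cm², y = 13.3 cm, Ī = 1.14333 cm⁴.
Bottom flange (beyond web): 5 × 1.4, A = 7 cm², y = 0.7 cm, Ī = 1.14333 cm⁴.
Centroid: ȳ = ΣA·y / ΣA = 7 cm.
Transfer each piece to the centroidal x-axis using Ī + A·d² with d = y − 7:
  web: d = 0 cm → contributes +228.667 cm⁴
  top flange (beyond web): d = 6.3 cm → contributes +278.973 cm⁴
  bottom flange (beyond web): d = -6.3 cm → contributes +278.973 cm⁴
Total I = 786.613 cm⁴.
For the y-axis: x̄ = 5.5 cm.
Repeating about the centroidal y-axis gives I_y = 156.333 cm⁴.

I_x ≈ 786.6 cm⁴, I_y ≈ 156.3 cm⁴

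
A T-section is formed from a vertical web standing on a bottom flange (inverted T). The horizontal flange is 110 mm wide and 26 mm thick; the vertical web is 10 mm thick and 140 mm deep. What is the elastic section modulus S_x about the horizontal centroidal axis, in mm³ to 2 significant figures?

Treat the section as a set of non-overlapping primitives; coordinates are from the bounding-box lower-left.
Flange: 110 × 26, A = 2 860 mm², y = 13 mm, Ī = 161 113 mm⁴.
Web: 10 × 140, A = 1 400 mm², y = 96 mm, Ī = 2 286 667 mm⁴.
Centroid: ȳ = ΣA·y / ΣA = 40.28 mm.
Transfer each piece to the horizontal centroidal axis using Ī + A·d² with d = y − 40.28:
  flange: d = -27.28 mm → contributes +2 289 052 mm⁴
  web: d = 55.72 mm → contributes +6 633 741 mm⁴
Total I = 8 922 793 mm⁴.
Extreme fibre distance c = 125.7 mm; S = I/c = 70 972 mm³.

S_x ≈ 7.1 × 10⁴ mm³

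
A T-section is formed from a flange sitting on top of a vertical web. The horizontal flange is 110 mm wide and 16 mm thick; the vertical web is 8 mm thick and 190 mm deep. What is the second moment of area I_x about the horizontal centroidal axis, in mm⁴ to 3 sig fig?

Split into non-overlapping primitives; take the origin at the lower-left of the bounding box.
Flange: 110 × 16, A = 1 760 mm², y = 198 mm, Ī = 37 547 mm⁴.
Web: 8 × 190, A = 1 520 mm², y = 95 mm, Ī = 4 572 667 mm⁴.
Centroid: ȳ = ΣA·y / ΣA = 150.27 mm.
Transfer each piece to the horizontal centroidal axis using Ī + A·d² with d = y − 150.27:
  flange: d = 47.732 mm → contributes +4 047 383 mm⁴
  web: d = -55.268 mm → contributes +9 215 635 mm⁴
Total I = 13 263 017 mm⁴.

I_x ≈ 1.33 × 10⁷ mm⁴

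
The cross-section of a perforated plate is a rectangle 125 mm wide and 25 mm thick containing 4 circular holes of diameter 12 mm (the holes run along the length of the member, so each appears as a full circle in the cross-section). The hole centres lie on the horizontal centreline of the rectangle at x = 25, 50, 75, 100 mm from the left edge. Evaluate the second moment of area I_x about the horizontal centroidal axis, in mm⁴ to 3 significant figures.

I_x ≈ 1.59 × 10⁵ mm⁴

Split into non-overlapping primitives; take the origin at the lower-left of the bounding box.
Plate: 125 × 25, A = 3 125 mm², y = 12.5 mm, Ī = 162 760 mm⁴.
Hole 1 (subtracted): ⌀12, A = 113.1 mm², y = 12.5 mm, Ī = 1017.9 mm⁴.
Hole 2 (subtracted): ⌀12, A = 113.1 mm², y = 12.5 mm, Ī = 1017.9 mm⁴.
Hole 3 (subtracted): ⌀12, A = 113.1 mm², y = 12.5 mm, Ī = 1017.9 mm⁴.
Hole 4 (subtracted): ⌀12, A = 113.1 mm², y = 12.5 mm, Ī = 1017.9 mm⁴.
By symmetry the centroid is at mid-height, ȳ = 12.5 mm.
All pieces are centred on the horizontal centroidal axis, so I = ΣĪ (holes subtracted) = 158 689 mm⁴.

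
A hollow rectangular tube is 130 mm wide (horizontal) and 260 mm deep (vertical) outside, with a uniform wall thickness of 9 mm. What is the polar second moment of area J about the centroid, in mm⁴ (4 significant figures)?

J ≈ 7.740 × 10⁷ mm⁴

Split into non-overlapping primitives; take the origin at the lower-left of the bounding box.
Outer rectangle: 130 × 260, A = 33 800 mm², y = 130 mm, Ī = 190 406 667 mm⁴.
Inner void (subtracted): 112 × 242, A = 27 104 mm², y = 130 mm, Ī = 132 276 555 mm⁴.
By symmetry the centroid is at mid-height, ȳ = 130 mm.
All pieces are centred on the centroidal x-axis, so I = ΣĪ (holes subtracted) = 58 130 112 mm⁴.
Repeating about the centroidal y-axis gives I_y = 19 268 952 mm⁴.
Polar second moment: J = I_x + I_y = 77 399 064 mm⁴.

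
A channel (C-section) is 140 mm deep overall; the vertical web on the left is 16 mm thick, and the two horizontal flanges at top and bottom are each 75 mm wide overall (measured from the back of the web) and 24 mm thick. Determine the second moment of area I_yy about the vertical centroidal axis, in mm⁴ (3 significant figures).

I_yy ≈ 2.63 × 10⁶ mm⁴

Split into non-overlapping primitives; take the origin at the lower-left of the bounding box.
Web: 16 × 140, A = 2 240 mm², x = 8 mm, Ī = 47 787 mm⁴.
Top flange (beyond web): 59 × 24, A = 1 416 mm², x = 45.5 mm, Ī = 410 758 mm⁴.
Bottom flange (beyond web): 59 × 24, A = 1 416 mm², x = 45.5 mm, Ī = 410 758 mm⁴.
Centroid: x̄ = ΣA·x / ΣA = 28.938 mm.
Transfer each piece to the vertical centroidal axis using Ī + A·d² with d = x − 28.938:
  web: d = -20.938 mm → contributes +1 029 848 mm⁴
  top flange (beyond web): d = 16.562 mm → contributes +799 144 mm⁴
  bottom flange (beyond web): d = 16.562 mm → contributes +799 144 mm⁴
Total I = 2 628 135 mm⁴.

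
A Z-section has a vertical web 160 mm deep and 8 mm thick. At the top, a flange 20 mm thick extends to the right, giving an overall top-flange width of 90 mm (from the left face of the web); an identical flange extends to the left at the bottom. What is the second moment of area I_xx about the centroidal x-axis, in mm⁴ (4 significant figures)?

I_xx ≈ 1.891 × 10⁷ mm⁴

Break the section into simple shapes (no overlaps), measuring from the bottom-left corner of the bounding box.
Web: 8 × 160, A = 1 280 mm², y = 80 mm, Ī = 2 730 667 mm⁴.
Top flange (beyond web): 82 × 20, A = 1 640 mm², y = 150 mm, Ī = 54666.7 mm⁴.
Bottom flange (beyond web): 82 × 20, A = 1 640 mm², y = 10 mm, Ī = 54666.7 mm⁴.
Centroid: ȳ = ΣA·y / ΣA = 80 mm.
Transfer each piece to the centroidal x-axis using Ī + A·d² with d = y − 80:
  web: d = 0 mm → contributes +2 730 667 mm⁴
  top flange (beyond web): d = 70 mm → contributes +8 090 667 mm⁴
  bottom flange (beyond web): d = -70 mm → contributes +8 090 667 mm⁴
Total I = 18 912 000 mm⁴.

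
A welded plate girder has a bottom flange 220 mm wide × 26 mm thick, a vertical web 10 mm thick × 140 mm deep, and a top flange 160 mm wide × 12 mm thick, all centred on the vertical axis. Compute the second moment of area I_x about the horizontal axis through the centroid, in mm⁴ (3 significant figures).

Break the section into simple shapes (no overlaps), measuring from the bottom-left corner of the bounding box.
Bottom plate: 220 × 26, A = 5 720 mm², y = 13 mm, Ī = 322 227 mm⁴.
Web plate: 10 × 140, A = 1 400 mm², y = 96 mm, Ī = 2 286 667 mm⁴.
Top plate: 160 × 12, A = 1 920 mm², y = 172 mm, Ī = 23 040 mm⁴.
Centroid: ȳ = ΣA·y / ΣA = 59.624 mm.
Transfer each piece to the horizontal axis through the centroid using Ī + A·d² with d = y − 59.624:
  bottom plate: d = -46.624 mm → contributes +12 756 291 mm⁴
  web plate: d = 36.376 mm → contributes +4 139 176 mm⁴
  top plate: d = 112.38 mm → contributes +24 269 547 mm⁴
Total I = 41 165 015 mm⁴.

I_x ≈ 4.12 × 10⁷ mm⁴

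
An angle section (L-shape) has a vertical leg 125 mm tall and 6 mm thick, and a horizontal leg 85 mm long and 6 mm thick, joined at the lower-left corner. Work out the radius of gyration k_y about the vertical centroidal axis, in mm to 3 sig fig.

k_y ≈ 25.1 mm

Break the section into simple shapes (no overlaps), measuring from the bottom-left corner of the bounding box.
Vertical leg: 6 × 125, A = 750 mm², x = 3 mm, Ī = 2 250 mm⁴.
Horizontal leg (remainder): 79 × 6, A = 474 mm², x = 45.5 mm, Ī = 246 520 mm⁴.
Centroid: x̄ = ΣA·x / ΣA = 19.458 mm.
Transfer each piece to the vertical centroidal axis using Ī + A·d² with d = x − 19.458:
  vertical leg: d = -16.458 mm → contributes +205 408 mm⁴
  horizontal leg (remainder): d = 26.042 mm → contributes +567 971 mm⁴
Total I = 773 379 mm⁴.
Radius of gyration: k = √(I/A) = √(773 379 / 1 224) = 25.137 mm.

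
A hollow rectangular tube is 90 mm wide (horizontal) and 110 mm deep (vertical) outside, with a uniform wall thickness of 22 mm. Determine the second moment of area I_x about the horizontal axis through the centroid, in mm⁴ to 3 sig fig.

I_x ≈ 8.88 × 10⁶ mm⁴

Break the section into simple shapes (no overlaps), measuring from the bottom-left corner of the bounding box.
Outer rectangle: 90 × 110, A = 9 900 mm², y = 55 mm, Ī = 9 982 500 mm⁴.
Inner void (subtracted): 46 × 66, A = 3 036 mm², y = 55 mm, Ī = 1 102 068 mm⁴.
By symmetry the centroid is at mid-height, ȳ = 55 mm.
All pieces are centred on the horizontal axis through the centroid, so I = ΣĪ (holes subtracted) = 8 880 432 mm⁴.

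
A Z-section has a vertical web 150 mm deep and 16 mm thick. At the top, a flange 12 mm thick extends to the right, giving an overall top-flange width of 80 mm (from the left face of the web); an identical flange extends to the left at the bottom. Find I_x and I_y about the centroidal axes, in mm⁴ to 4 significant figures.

I_x ≈ 1.183 × 10⁷ mm⁴, I_y ≈ 3.033 × 10⁶ mm⁴

Treat the section as a set of non-overlapping primitives; coordinates are from the bounding-box lower-left.
Web: 16 × 150, A = 2 400 mm², y = 75 mm, Ī = 4 500 000 mm⁴.
Top flange (beyond web): 64 × 12, A = 768 mm², y = 144 mm, Ī = 9 216 mm⁴.
Bottom flange (beyond web): 64 × 12, A = 768 mm², y = 6 mm, Ī = 9 216 mm⁴.
Centroid: ȳ = ΣA·y / ΣA = 75 mm.
Transfer each piece to the centroidal x-axis using Ī + A·d² with d = y − 75:
  web: d = 0 mm → contributes +4 500 000 mm⁴
  top flange (beyond web): d = 69 mm → contributes +3 665 664 mm⁴
  bottom flange (beyond web): d = -69 mm → contributes +3 665 664 mm⁴
Total I = 11 831 328 mm⁴.
For the y-axis: x̄ = 72 mm.
Repeating about the centroidal y-axis gives I_y = 3 033 088 mm⁴.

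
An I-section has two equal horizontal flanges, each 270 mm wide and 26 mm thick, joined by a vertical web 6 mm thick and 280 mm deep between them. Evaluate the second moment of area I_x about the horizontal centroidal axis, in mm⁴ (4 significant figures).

Decompose the section into non-overlapping parts with the origin at the bottom-left of its bounding rectangle.
Bottom flange: 270 × 26, A = 7 020 mm², y = 13 mm, Ī = 395 460 mm⁴.
Web: 6 × 280, A = 1 680 mm², y = 166 mm, Ī = 10 976 000 mm⁴.
Top flange: 270 × 26, A = 7 020 mm², y = 319 mm, Ī = 395 460 mm⁴.
By symmetry the centroid is at mid-height, ȳ = 166 mm.
Transfer each piece to the horizontal centroidal axis using Ī + A·d² with d = y − 166:
  bottom flange: d = -153 mm → contributes +164 726 640 mm⁴
  web: d = 0 mm → contributes +10 976 000 mm⁴
  top flange: d = 153 mm → contributes +164 726 640 mm⁴
Total I = 340 429 280 mm⁴.

I_x ≈ 3.404 × 10⁸ mm⁴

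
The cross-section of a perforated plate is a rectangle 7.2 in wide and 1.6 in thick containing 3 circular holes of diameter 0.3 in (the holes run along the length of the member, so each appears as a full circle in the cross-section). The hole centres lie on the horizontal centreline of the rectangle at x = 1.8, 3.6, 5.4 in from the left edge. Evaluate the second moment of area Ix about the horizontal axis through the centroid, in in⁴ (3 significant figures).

Ix ≈ 2.46 in⁴

Break the section into simple shapes (no overlaps), measuring from the bottom-left corner of the bounding box.
Plate: 7.2 × 1.6, A = 11.52 in², y = 0.8 in, Ī = 2.4576 in⁴.
Hole 1 (subtracted): ⌀0.3, A = 0.070686 in², y = 0.8 in, Ī = 0.00039761 in⁴.
Hole 2 (subtracted): ⌀0.3, A = 0.070686 in², y = 0.8 in, Ī = 0.00039761 in⁴.
Hole 3 (subtracted): ⌀0.3, A = 0.070686 in², y = 0.8 in, Ī = 0.00039761 in⁴.
By symmetry the centroid is at mid-height, ȳ = 0.8 in.
All pieces are centred on the horizontal axis through the centroid, so I = ΣĪ (holes subtracted) = 2.4564 in⁴.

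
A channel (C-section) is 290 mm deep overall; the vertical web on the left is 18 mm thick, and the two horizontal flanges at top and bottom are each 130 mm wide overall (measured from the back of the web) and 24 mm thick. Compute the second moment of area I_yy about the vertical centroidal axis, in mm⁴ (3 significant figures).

Treat the section as a set of non-overlapping primitives; coordinates are from the bounding-box lower-left.
Web: 18 × 290, A = 5 220 mm², x = 9 mm, Ī = 140 940 mm⁴.
Top flange (beyond web): 112 × 24, A = 2 688 mm², x = 74 mm, Ī = 2 809 856 mm⁴.
Bottom flange (beyond web): 112 × 24, A = 2 688 mm², x = 74 mm, Ī = 2 809 856 mm⁴.
Centroid: x̄ = ΣA·x / ΣA = 41.978 mm.
Transfer each piece to the vertical centroidal axis using Ī + A·d² with d = x − 41.978:
  web: d = -32.978 mm → contributes +5 818 109 mm⁴
  top flange (beyond web): d = 32.022 mm → contributes +5 566 071 mm⁴
  bottom flange (beyond web): d = 32.022 mm → contributes +5 566 071 mm⁴
Total I = 16 950 251 mm⁴.

I_yy ≈ 1.70 × 10⁷ mm⁴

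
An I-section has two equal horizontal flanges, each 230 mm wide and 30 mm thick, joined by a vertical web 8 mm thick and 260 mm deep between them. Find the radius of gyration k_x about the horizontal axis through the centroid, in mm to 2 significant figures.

k_x ≈ 140 mm

Treat the section as a set of non-overlapping primitives; coordinates are from the bounding-box lower-left.
Bottom flange: 230 × 30, A = 6 900 mm², y = 15 mm, Ī = 517 500 mm⁴.
Web: 8 × 260, A = 2 080 mm², y = 160 mm, Ī = 11 717 333 mm⁴.
Top flange: 230 × 30, A = 6 900 mm², y = 305 mm, Ī = 517 500 mm⁴.
By symmetry the centroid is at mid-height, ȳ = 160 mm.
Transfer each piece to the horizontal axis through the centroid using Ī + A·d² with d = y − 160:
  bottom flange: d = -145 mm → contributes +145 590 000 mm⁴
  web: d = 0 mm → contributes +11 717 333 mm⁴
  top flange: d = 145 mm → contributes +145 590 000 mm⁴
Total I = 302 897 333 mm⁴.
Radius of gyration: k = √(I/A) = √(302 897 333 / 15 880) = 138.1 mm.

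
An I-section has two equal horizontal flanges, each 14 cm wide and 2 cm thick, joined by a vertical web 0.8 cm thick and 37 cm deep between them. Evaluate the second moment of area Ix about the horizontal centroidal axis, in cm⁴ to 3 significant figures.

Treat the section as a set of non-overlapping primitives; coordinates are from the bounding-box lower-left.
Bottom flange: 14 × 2, A = 28 cm², y = 1 cm, Ī = 9.3333 cm⁴.
Web: 0.8 × 37, A = 29.6 cm², y = 20.5 cm, Ī = 3376.9 cm⁴.
Top flange: 14 × 2, A = 28 cm², y = 40 cm, Ī = 9.3333 cm⁴.
By symmetry the centroid is at mid-height, ȳ = 20.5 cm.
Transfer each piece to the horizontal centroidal axis using Ī + A·d² with d = y − 20.5:
  bottom flange: d = -19.5 cm → contributes +10 656 cm⁴
  web: d = 0 cm → contributes +3376.9 cm⁴
  top flange: d = 19.5 cm → contributes +10 656 cm⁴
Total I = 24 690 cm⁴.

Ix ≈ 2.47 × 10⁴ cm⁴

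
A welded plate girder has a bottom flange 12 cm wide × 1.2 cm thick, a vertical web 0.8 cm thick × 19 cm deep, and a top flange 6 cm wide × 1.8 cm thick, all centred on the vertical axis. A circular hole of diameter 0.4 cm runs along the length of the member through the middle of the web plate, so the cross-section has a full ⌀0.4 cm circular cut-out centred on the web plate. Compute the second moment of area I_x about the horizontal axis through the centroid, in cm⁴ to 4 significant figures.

I_x ≈ 3072 cm⁴

Treat the section as a set of non-overlapping primitives; coordinates are from the bounding-box lower-left.
Bottom plate: 12 × 1.2, A = 14.4 cm², y = 0.6 cm, Ī = 1.728 cm⁴.
Web plate: 0.8 × 19, A = 15.2 cm², y = 10.7 cm, Ī = 457.267 cm⁴.
Top plate: 6 × 1.8, A = 10.8 cm², y = 21.1 cm, Ī = 2.916 cm⁴.
Hole (subtracted): ⌀0.4, A = 0.125664 cm², y = 10.7 cm, Ī = 0.00125664 cm⁴.
Centroid: ȳ = ΣA·y / ΣA = 9.87764 cm.
Transfer each piece to the horizontal axis through the centroid using Ī + A·d² with d = y − 9.87764:
  bottom plate: d = -9.27764 cm → contributes +1241.2 cm⁴
  web plate: d = 0.82236 cm → contributes +467.546 cm⁴
  top plate: d = 11.2224 cm → contributes +1363.08 cm⁴
  hole: d = 0.82236 cm → contributes −0.08624 cm⁴
Total I = 3071.74 cm⁴.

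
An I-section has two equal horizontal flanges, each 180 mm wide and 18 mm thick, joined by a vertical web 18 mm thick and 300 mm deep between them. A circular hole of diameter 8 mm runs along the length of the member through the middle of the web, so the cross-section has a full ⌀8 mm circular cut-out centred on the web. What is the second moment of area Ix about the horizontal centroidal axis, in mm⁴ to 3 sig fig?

Break the section into simple shapes (no overlaps), measuring from the bottom-left corner of the bounding box.
Bottom flange: 180 × 18, A = 3 240 mm², y = 9 mm, Ī = 87 480 mm⁴.
Web: 18 × 300, A = 5 400 mm², y = 168 mm, Ī = 40 500 000 mm⁴.
Top flange: 180 × 18, A = 3 240 mm², y = 327 mm, Ī = 87 480 mm⁴.
Hole (subtracted): ⌀8, A = 50.265 mm², y = 168 mm, Ī = 201.06 mm⁴.
By symmetry the centroid is at mid-height, ȳ = 168 mm.
Transfer each piece to the horizontal centroidal axis using Ī + A·d² with d = y − 168:
  bottom flange: d = -159 mm → contributes +81 997 920 mm⁴
  web: d = 0 mm → contributes +40 500 000 mm⁴
  top flange: d = 159 mm → contributes +81 997 920 mm⁴
  hole: d = 0 mm → contributes −201.06 mm⁴
Total I = 204 495 639 mm⁴.

Ix ≈ 2.04 × 10⁸ mm⁴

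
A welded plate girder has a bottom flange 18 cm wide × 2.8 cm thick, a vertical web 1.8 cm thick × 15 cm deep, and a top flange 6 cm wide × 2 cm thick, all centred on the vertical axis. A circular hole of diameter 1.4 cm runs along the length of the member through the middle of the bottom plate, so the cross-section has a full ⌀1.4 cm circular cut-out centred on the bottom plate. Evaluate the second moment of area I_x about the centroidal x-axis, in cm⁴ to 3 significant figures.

Decompose the section into non-overlapping parts with the origin at the bottom-left of its bounding rectangle.
Bottom plate: 18 × 2.8, A = 50.4 cm², y = 1.4 cm, Ī = 32.928 cm⁴.
Web plate: 1.8 × 15, A = 27 cm², y = 10.3 cm, Ī = 506.25 cm⁴.
Top plate: 6 × 2, A = 12 cm², y = 18.8 cm, Ī = 4 cm⁴.
Hole (subtracted): ⌀1.4, A = 1.5394 cm², y = 1.4 cm, Ī = 0.18857 cm⁴.
Centroid: ȳ = ΣA·y / ΣA = 6.5115 cm.
Transfer each piece to the centroidal x-axis using Ī + A·d² with d = y − 6.5115:
  bottom plate: d = -5.1115 cm → contributes +1349.8 cm⁴
  web plate: d = 3.7885 cm → contributes +893.77 cm⁴
  top plate: d = 12.288 cm → contributes +1816.1 cm⁴
  hole: d = -5.1115 cm → contributes −40.409 cm⁴
Total I = 4019.2 cm⁴.

I_x ≈ 4020 cm⁴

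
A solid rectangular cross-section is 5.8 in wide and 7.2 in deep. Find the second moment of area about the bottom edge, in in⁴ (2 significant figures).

I_base ≈ 720 in⁴

The section: 5.8 × 7.2, A = 41.76 in², y = 3.6 in, Ī = 180.4 in⁴.
Transfer it to the bottom edge using Ī + A·d² with d = y − 0:
  the section: d = 3.6 in → contributes +721.6 in⁴
Total I = 721.6 in⁴.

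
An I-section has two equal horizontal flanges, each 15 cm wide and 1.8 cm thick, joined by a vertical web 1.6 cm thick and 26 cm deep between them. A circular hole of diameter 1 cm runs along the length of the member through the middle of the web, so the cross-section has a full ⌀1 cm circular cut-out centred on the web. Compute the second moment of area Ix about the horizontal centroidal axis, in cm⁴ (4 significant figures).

Break the section into simple shapes (no overlaps), measuring from the bottom-left corner of the bounding box.
Bottom flange: 15 × 1.8, A = 27 cm², y = 0.9 cm, Ī = 7.29 cm⁴.
Web: 1.6 × 26, A = 41.6 cm², y = 14.8 cm, Ī = 2343.47 cm⁴.
Top flange: 15 × 1.8, A = 27 cm², y = 28.7 cm, Ī = 7.29 cm⁴.
Hole (subtracted): ⌀1, A = 0.785398 cm², y = 14.8 cm, Ī = 0.0490874 cm⁴.
By symmetry the centroid is at mid-height, ȳ = 14.8 cm.
Transfer each piece to the horizontal centroidal axis using Ī + A·d² with d = y − 14.8:
  bottom flange: d = -13.9 cm → contributes +5223.96 cm⁴
  web: d = 0 cm → contributes +2343.47 cm⁴
  top flange: d = 13.9 cm → contributes +5223.96 cm⁴
  hole: d = 0 cm → contributes −0.0490874 cm⁴
Total I = 12791.3 cm⁴.

Ix ≈ 1.279 × 10⁴ cm⁴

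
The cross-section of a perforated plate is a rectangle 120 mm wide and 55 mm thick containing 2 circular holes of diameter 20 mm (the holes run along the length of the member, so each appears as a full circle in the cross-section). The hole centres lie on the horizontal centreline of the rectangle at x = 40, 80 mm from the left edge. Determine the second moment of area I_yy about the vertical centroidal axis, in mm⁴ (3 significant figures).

Decompose the section into non-overlapping parts with the origin at the bottom-left of its bounding rectangle.
Plate: 120 × 55, A = 6 600 mm², x = 60 mm, Ī = 7 920 000 mm⁴.
Hole 1 (subtracted): ⌀20, A = 314.16 mm², x = 40 mm, Ī = 7 854 mm⁴.
Hole 2 (subtracted): ⌀20, A = 314.16 mm², x = 80 mm, Ī = 7 854 mm⁴.
By symmetry the centroid is at mid-width, x̄ = 60 mm.
Transfer each piece to the vertical centroidal axis using Ī + A·d² with d = x − 60:
  plate: d = 0 mm → contributes +7 920 000 mm⁴
  hole 1: d = -20 mm → contributes −133 518 mm⁴
  hole 2: d = 20 mm → contributes −133 518 mm⁴
Total I = 7 652 965 mm⁴.

I_yy ≈ 7.65 × 10⁶ mm⁴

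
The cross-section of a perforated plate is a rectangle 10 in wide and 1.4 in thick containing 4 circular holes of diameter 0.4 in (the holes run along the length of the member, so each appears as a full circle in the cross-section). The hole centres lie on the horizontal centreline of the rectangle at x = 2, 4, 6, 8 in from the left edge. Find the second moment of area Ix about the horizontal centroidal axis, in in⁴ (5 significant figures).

Break the section into simple shapes (no overlaps), measuring from the bottom-left corner of the bounding box.
Plate: 10 × 1.4, A = 14 in², y = 0.7 in, Ī = 2.286667 in⁴.
Hole 1 (subtracted): ⌀0.4, A = 0.1256637 in², y = 0.7 in, Ī = 0.001256637 in⁴.
Hole 2 (subtracted): ⌀0.4, A = 0.1256637 in², y = 0.7 in, Ī = 0.001256637 in⁴.
Hole 3 (subtracted): ⌀0.4, A = 0.1256637 in², y = 0.7 in, Ī = 0.001256637 in⁴.
Hole 4 (subtracted): ⌀0.4, A = 0.1256637 in², y = 0.7 in, Ī = 0.001256637 in⁴.
By symmetry the centroid is at mid-height, ȳ = 0.7 in.
All pieces are centred on the horizontal centroidal axis, so I = ΣĪ (holes subtracted) = 2.28164 in⁴.

Ix ≈ 2.2816 in⁴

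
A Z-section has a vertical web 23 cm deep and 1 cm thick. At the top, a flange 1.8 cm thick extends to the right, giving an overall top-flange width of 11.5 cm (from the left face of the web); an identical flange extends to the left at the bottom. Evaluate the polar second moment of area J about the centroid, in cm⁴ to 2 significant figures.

Treat the section as a set of non-overlapping primitives; coordinates are from the bounding-box lower-left.
Web: 1 × 23, A = 23 cm², y = 11.5 cm, Ī = 1 014 cm⁴.
Top flange (beyond web): 10.5 × 1.8, A = 18.9 cm², y = 22.1 cm, Ī = 5.103 cm⁴.
Bottom flange (beyond web): 10.5 × 1.8, A = 18.9 cm², y = 0.9 cm, Ī = 5.103 cm⁴.
Centroid: ȳ = ΣA·y / ΣA = 11.5 cm.
Transfer each piece to the centroidal x-axis using Ī + A·d² with d = y − 11.5:
  web: d = 0 cm → contributes +1 014 cm⁴
  top flange (beyond web): d = 10.6 cm → contributes +2 129 cm⁴
  bottom flange (beyond web): d = -10.6 cm → contributes +2 129 cm⁴
Total I = 5 271 cm⁴.
For the y-axis: x̄ = 11 cm.
Repeating about the centroidal y-axis gives I_y = 1 599 cm⁴.
Polar second moment: J = I_x + I_y = 6 870 cm⁴.

J ≈ 6900 cm⁴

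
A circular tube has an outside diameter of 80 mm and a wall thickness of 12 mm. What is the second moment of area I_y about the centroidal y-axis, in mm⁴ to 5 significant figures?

Decompose the section into non-overlapping parts with the origin at the bottom-left of its bounding rectangle.
Outer circle: ⌀80, A = 5026.548 mm², x = 40 mm, Ī = 2 010 619 mm⁴.
Bore (subtracted): ⌀56, A = 2463.009 mm², x = 40 mm, Ī = 482749.7 mm⁴.
By symmetry the centroid is at mid-width, x̄ = 40 mm.
All pieces are centred on the centroidal y-axis, so I = ΣĪ (holes subtracted) = 1 527 870 mm⁴.

I_y ≈ 1.5279 × 10⁶ mm⁴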